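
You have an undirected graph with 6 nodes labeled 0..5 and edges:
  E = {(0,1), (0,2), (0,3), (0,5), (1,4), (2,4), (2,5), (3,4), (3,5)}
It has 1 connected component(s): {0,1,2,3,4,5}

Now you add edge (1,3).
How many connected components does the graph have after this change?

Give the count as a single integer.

Answer: 1

Derivation:
Initial component count: 1
Add (1,3): endpoints already in same component. Count unchanged: 1.
New component count: 1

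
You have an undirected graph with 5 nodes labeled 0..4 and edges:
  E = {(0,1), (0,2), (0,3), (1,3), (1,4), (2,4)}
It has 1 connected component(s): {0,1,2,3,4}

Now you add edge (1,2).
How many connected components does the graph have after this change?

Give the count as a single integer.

Initial component count: 1
Add (1,2): endpoints already in same component. Count unchanged: 1.
New component count: 1

Answer: 1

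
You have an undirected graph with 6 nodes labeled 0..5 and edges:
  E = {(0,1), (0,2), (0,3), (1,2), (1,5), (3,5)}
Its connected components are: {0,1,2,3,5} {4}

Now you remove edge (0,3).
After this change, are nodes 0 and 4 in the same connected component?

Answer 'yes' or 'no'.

Initial components: {0,1,2,3,5} {4}
Removing edge (0,3): not a bridge — component count unchanged at 2.
New components: {0,1,2,3,5} {4}
Are 0 and 4 in the same component? no

Answer: no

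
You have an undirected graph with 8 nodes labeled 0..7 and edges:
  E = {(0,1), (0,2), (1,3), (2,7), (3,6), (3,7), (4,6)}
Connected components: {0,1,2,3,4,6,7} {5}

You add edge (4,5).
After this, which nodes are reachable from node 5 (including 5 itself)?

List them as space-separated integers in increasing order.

Answer: 0 1 2 3 4 5 6 7

Derivation:
Before: nodes reachable from 5: {5}
Adding (4,5): merges 5's component with another. Reachability grows.
After: nodes reachable from 5: {0,1,2,3,4,5,6,7}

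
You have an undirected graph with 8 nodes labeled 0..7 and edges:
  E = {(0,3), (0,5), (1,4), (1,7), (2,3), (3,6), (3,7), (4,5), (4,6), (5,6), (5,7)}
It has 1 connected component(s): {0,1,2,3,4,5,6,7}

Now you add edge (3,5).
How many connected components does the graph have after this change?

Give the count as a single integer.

Initial component count: 1
Add (3,5): endpoints already in same component. Count unchanged: 1.
New component count: 1

Answer: 1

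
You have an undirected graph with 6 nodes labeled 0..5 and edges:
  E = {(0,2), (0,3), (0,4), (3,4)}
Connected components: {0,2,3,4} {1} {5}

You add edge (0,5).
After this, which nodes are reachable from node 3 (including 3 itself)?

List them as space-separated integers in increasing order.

Answer: 0 2 3 4 5

Derivation:
Before: nodes reachable from 3: {0,2,3,4}
Adding (0,5): merges 3's component with another. Reachability grows.
After: nodes reachable from 3: {0,2,3,4,5}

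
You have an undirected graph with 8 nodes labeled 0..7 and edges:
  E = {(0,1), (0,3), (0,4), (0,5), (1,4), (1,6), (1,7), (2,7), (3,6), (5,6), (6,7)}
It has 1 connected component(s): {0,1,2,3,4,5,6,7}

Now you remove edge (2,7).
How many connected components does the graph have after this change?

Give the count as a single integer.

Answer: 2

Derivation:
Initial component count: 1
Remove (2,7): it was a bridge. Count increases: 1 -> 2.
  After removal, components: {0,1,3,4,5,6,7} {2}
New component count: 2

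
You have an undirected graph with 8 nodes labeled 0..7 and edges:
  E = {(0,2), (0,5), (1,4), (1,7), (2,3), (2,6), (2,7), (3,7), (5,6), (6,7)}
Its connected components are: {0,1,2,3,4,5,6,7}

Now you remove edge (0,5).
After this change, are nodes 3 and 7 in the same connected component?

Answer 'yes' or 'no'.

Initial components: {0,1,2,3,4,5,6,7}
Removing edge (0,5): not a bridge — component count unchanged at 1.
New components: {0,1,2,3,4,5,6,7}
Are 3 and 7 in the same component? yes

Answer: yes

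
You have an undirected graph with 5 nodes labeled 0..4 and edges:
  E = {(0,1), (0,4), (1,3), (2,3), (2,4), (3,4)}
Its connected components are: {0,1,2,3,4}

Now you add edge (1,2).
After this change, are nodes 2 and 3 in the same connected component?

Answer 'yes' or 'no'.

Initial components: {0,1,2,3,4}
Adding edge (1,2): both already in same component {0,1,2,3,4}. No change.
New components: {0,1,2,3,4}
Are 2 and 3 in the same component? yes

Answer: yes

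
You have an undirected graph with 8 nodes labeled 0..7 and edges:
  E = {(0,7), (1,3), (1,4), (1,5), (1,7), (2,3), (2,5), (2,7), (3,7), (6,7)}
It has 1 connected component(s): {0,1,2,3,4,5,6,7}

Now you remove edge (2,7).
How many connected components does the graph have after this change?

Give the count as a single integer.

Initial component count: 1
Remove (2,7): not a bridge. Count unchanged: 1.
  After removal, components: {0,1,2,3,4,5,6,7}
New component count: 1

Answer: 1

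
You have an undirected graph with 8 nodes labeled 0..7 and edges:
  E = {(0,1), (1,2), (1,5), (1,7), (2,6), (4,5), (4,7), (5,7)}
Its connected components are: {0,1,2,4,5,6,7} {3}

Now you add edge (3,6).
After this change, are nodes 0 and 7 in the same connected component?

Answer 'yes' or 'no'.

Initial components: {0,1,2,4,5,6,7} {3}
Adding edge (3,6): merges {3} and {0,1,2,4,5,6,7}.
New components: {0,1,2,3,4,5,6,7}
Are 0 and 7 in the same component? yes

Answer: yes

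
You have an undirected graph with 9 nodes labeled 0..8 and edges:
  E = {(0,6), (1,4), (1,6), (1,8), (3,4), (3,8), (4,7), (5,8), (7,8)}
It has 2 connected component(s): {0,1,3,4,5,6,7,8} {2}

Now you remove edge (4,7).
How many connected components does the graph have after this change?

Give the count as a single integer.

Answer: 2

Derivation:
Initial component count: 2
Remove (4,7): not a bridge. Count unchanged: 2.
  After removal, components: {0,1,3,4,5,6,7,8} {2}
New component count: 2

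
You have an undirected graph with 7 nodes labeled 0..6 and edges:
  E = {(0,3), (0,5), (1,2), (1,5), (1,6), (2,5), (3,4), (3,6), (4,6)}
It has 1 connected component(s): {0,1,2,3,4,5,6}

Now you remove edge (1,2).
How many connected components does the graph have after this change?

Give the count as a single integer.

Answer: 1

Derivation:
Initial component count: 1
Remove (1,2): not a bridge. Count unchanged: 1.
  After removal, components: {0,1,2,3,4,5,6}
New component count: 1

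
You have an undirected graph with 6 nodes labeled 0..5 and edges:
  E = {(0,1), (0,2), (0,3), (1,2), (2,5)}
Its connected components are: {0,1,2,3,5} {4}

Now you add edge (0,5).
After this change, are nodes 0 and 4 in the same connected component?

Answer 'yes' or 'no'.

Initial components: {0,1,2,3,5} {4}
Adding edge (0,5): both already in same component {0,1,2,3,5}. No change.
New components: {0,1,2,3,5} {4}
Are 0 and 4 in the same component? no

Answer: no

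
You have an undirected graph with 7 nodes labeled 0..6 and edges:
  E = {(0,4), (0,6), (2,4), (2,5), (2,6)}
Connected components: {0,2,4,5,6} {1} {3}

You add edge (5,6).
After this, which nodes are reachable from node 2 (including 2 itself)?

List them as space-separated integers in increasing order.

Answer: 0 2 4 5 6

Derivation:
Before: nodes reachable from 2: {0,2,4,5,6}
Adding (5,6): both endpoints already in same component. Reachability from 2 unchanged.
After: nodes reachable from 2: {0,2,4,5,6}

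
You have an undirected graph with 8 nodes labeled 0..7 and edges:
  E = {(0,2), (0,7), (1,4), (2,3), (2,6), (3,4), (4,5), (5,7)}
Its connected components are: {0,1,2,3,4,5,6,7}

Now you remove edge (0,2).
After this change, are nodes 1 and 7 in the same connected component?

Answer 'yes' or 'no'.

Answer: yes

Derivation:
Initial components: {0,1,2,3,4,5,6,7}
Removing edge (0,2): not a bridge — component count unchanged at 1.
New components: {0,1,2,3,4,5,6,7}
Are 1 and 7 in the same component? yes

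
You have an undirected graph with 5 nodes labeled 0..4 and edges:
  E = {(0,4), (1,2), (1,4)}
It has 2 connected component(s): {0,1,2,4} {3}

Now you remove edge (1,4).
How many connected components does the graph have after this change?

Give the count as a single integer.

Answer: 3

Derivation:
Initial component count: 2
Remove (1,4): it was a bridge. Count increases: 2 -> 3.
  After removal, components: {0,4} {1,2} {3}
New component count: 3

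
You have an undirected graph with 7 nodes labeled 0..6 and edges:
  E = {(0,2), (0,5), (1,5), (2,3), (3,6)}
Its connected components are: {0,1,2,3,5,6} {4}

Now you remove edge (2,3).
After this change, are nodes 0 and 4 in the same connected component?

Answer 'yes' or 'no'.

Initial components: {0,1,2,3,5,6} {4}
Removing edge (2,3): it was a bridge — component count 2 -> 3.
New components: {0,1,2,5} {3,6} {4}
Are 0 and 4 in the same component? no

Answer: no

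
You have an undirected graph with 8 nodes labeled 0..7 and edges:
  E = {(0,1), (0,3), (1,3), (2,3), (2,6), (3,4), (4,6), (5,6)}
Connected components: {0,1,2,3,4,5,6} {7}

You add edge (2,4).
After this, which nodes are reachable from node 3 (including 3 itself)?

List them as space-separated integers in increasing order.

Before: nodes reachable from 3: {0,1,2,3,4,5,6}
Adding (2,4): both endpoints already in same component. Reachability from 3 unchanged.
After: nodes reachable from 3: {0,1,2,3,4,5,6}

Answer: 0 1 2 3 4 5 6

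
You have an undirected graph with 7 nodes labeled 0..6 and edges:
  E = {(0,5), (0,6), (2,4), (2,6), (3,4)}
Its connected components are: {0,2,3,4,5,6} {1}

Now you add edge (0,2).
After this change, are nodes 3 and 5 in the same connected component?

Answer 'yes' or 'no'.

Initial components: {0,2,3,4,5,6} {1}
Adding edge (0,2): both already in same component {0,2,3,4,5,6}. No change.
New components: {0,2,3,4,5,6} {1}
Are 3 and 5 in the same component? yes

Answer: yes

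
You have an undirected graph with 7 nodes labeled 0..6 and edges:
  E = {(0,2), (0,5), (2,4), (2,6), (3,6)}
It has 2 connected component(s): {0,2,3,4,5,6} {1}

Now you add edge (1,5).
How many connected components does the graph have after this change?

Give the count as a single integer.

Initial component count: 2
Add (1,5): merges two components. Count decreases: 2 -> 1.
New component count: 1

Answer: 1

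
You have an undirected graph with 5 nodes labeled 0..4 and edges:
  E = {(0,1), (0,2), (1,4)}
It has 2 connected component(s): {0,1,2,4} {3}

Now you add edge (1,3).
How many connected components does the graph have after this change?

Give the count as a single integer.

Answer: 1

Derivation:
Initial component count: 2
Add (1,3): merges two components. Count decreases: 2 -> 1.
New component count: 1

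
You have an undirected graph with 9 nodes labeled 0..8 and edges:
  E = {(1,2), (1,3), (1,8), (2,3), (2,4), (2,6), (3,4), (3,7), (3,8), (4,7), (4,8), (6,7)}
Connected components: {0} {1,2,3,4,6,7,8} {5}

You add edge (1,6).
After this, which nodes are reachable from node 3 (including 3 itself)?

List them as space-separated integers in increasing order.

Answer: 1 2 3 4 6 7 8

Derivation:
Before: nodes reachable from 3: {1,2,3,4,6,7,8}
Adding (1,6): both endpoints already in same component. Reachability from 3 unchanged.
After: nodes reachable from 3: {1,2,3,4,6,7,8}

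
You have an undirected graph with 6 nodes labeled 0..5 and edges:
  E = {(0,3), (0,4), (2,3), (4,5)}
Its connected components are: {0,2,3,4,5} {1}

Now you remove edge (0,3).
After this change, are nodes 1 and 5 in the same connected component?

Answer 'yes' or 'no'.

Answer: no

Derivation:
Initial components: {0,2,3,4,5} {1}
Removing edge (0,3): it was a bridge — component count 2 -> 3.
New components: {0,4,5} {1} {2,3}
Are 1 and 5 in the same component? no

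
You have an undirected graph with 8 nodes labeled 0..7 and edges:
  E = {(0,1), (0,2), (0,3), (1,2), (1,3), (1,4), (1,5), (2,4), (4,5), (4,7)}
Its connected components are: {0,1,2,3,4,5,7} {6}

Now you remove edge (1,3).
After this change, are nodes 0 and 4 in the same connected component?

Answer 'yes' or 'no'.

Answer: yes

Derivation:
Initial components: {0,1,2,3,4,5,7} {6}
Removing edge (1,3): not a bridge — component count unchanged at 2.
New components: {0,1,2,3,4,5,7} {6}
Are 0 and 4 in the same component? yes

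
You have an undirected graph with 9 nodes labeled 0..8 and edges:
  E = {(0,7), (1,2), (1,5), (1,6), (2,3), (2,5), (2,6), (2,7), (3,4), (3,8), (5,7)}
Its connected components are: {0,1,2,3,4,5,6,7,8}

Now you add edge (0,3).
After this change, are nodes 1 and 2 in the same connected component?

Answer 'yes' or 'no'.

Answer: yes

Derivation:
Initial components: {0,1,2,3,4,5,6,7,8}
Adding edge (0,3): both already in same component {0,1,2,3,4,5,6,7,8}. No change.
New components: {0,1,2,3,4,5,6,7,8}
Are 1 and 2 in the same component? yes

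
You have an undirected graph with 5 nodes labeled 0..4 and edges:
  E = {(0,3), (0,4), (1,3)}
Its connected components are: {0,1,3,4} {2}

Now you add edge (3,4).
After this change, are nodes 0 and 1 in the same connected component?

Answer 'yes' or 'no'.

Answer: yes

Derivation:
Initial components: {0,1,3,4} {2}
Adding edge (3,4): both already in same component {0,1,3,4}. No change.
New components: {0,1,3,4} {2}
Are 0 and 1 in the same component? yes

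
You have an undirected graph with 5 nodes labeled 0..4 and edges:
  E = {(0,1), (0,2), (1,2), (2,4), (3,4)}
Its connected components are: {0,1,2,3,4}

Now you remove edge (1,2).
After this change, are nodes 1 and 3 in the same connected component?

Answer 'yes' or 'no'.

Answer: yes

Derivation:
Initial components: {0,1,2,3,4}
Removing edge (1,2): not a bridge — component count unchanged at 1.
New components: {0,1,2,3,4}
Are 1 and 3 in the same component? yes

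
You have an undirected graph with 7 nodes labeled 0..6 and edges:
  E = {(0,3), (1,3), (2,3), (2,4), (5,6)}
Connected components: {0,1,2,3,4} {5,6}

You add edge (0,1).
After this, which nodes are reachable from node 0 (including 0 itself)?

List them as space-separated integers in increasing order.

Answer: 0 1 2 3 4

Derivation:
Before: nodes reachable from 0: {0,1,2,3,4}
Adding (0,1): both endpoints already in same component. Reachability from 0 unchanged.
After: nodes reachable from 0: {0,1,2,3,4}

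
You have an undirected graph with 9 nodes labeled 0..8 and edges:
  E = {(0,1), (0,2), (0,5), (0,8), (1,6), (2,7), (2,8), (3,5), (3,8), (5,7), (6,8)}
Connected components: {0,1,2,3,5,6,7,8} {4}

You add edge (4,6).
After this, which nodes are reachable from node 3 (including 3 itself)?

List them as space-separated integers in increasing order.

Before: nodes reachable from 3: {0,1,2,3,5,6,7,8}
Adding (4,6): merges 3's component with another. Reachability grows.
After: nodes reachable from 3: {0,1,2,3,4,5,6,7,8}

Answer: 0 1 2 3 4 5 6 7 8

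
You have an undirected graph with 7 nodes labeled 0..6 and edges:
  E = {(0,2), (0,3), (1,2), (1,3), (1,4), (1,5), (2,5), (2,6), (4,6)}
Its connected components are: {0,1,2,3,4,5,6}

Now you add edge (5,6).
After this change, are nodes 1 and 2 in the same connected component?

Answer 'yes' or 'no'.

Answer: yes

Derivation:
Initial components: {0,1,2,3,4,5,6}
Adding edge (5,6): both already in same component {0,1,2,3,4,5,6}. No change.
New components: {0,1,2,3,4,5,6}
Are 1 and 2 in the same component? yes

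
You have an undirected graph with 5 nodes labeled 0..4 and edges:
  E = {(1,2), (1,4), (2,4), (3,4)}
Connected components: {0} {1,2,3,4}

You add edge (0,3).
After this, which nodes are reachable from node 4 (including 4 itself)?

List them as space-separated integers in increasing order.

Answer: 0 1 2 3 4

Derivation:
Before: nodes reachable from 4: {1,2,3,4}
Adding (0,3): merges 4's component with another. Reachability grows.
After: nodes reachable from 4: {0,1,2,3,4}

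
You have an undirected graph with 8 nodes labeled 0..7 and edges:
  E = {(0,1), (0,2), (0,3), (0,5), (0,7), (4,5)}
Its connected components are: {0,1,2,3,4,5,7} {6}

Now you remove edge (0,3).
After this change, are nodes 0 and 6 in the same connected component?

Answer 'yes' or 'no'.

Initial components: {0,1,2,3,4,5,7} {6}
Removing edge (0,3): it was a bridge — component count 2 -> 3.
New components: {0,1,2,4,5,7} {3} {6}
Are 0 and 6 in the same component? no

Answer: no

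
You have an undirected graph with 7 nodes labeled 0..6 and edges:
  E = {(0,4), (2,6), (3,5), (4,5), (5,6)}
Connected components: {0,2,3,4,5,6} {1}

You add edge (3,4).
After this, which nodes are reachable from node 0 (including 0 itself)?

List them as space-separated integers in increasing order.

Answer: 0 2 3 4 5 6

Derivation:
Before: nodes reachable from 0: {0,2,3,4,5,6}
Adding (3,4): both endpoints already in same component. Reachability from 0 unchanged.
After: nodes reachable from 0: {0,2,3,4,5,6}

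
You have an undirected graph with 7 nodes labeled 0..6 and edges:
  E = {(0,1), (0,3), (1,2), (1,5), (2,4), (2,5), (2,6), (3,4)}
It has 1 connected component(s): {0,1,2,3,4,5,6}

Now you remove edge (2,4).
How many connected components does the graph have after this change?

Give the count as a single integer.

Initial component count: 1
Remove (2,4): not a bridge. Count unchanged: 1.
  After removal, components: {0,1,2,3,4,5,6}
New component count: 1

Answer: 1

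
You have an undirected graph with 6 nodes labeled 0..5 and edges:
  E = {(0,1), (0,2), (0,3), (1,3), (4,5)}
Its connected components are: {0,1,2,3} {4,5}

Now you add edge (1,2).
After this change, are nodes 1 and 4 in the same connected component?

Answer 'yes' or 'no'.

Answer: no

Derivation:
Initial components: {0,1,2,3} {4,5}
Adding edge (1,2): both already in same component {0,1,2,3}. No change.
New components: {0,1,2,3} {4,5}
Are 1 and 4 in the same component? no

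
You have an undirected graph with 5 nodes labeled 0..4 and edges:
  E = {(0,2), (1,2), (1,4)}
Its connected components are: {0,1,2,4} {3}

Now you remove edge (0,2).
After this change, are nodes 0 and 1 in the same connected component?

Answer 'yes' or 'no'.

Answer: no

Derivation:
Initial components: {0,1,2,4} {3}
Removing edge (0,2): it was a bridge — component count 2 -> 3.
New components: {0} {1,2,4} {3}
Are 0 and 1 in the same component? no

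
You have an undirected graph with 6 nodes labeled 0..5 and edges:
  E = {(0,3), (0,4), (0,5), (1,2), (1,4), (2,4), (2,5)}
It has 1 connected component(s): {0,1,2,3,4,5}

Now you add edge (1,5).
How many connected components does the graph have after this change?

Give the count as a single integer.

Answer: 1

Derivation:
Initial component count: 1
Add (1,5): endpoints already in same component. Count unchanged: 1.
New component count: 1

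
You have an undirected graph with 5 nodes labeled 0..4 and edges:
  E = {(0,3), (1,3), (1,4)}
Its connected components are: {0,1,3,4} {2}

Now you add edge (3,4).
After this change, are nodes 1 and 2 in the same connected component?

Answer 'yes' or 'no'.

Initial components: {0,1,3,4} {2}
Adding edge (3,4): both already in same component {0,1,3,4}. No change.
New components: {0,1,3,4} {2}
Are 1 and 2 in the same component? no

Answer: no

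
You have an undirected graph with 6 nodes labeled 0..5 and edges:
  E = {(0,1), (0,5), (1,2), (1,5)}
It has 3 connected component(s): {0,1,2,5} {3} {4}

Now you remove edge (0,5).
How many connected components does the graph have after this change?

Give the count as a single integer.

Initial component count: 3
Remove (0,5): not a bridge. Count unchanged: 3.
  After removal, components: {0,1,2,5} {3} {4}
New component count: 3

Answer: 3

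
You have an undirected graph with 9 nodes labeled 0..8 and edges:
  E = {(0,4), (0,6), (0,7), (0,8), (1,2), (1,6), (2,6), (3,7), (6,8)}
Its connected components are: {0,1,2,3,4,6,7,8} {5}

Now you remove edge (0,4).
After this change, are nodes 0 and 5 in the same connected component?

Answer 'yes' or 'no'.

Answer: no

Derivation:
Initial components: {0,1,2,3,4,6,7,8} {5}
Removing edge (0,4): it was a bridge — component count 2 -> 3.
New components: {0,1,2,3,6,7,8} {4} {5}
Are 0 and 5 in the same component? no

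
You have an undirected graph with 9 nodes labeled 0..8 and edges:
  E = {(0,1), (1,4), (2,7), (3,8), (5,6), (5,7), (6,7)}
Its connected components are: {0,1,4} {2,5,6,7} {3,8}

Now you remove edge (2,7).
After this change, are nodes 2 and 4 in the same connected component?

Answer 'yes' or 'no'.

Answer: no

Derivation:
Initial components: {0,1,4} {2,5,6,7} {3,8}
Removing edge (2,7): it was a bridge — component count 3 -> 4.
New components: {0,1,4} {2} {3,8} {5,6,7}
Are 2 and 4 in the same component? no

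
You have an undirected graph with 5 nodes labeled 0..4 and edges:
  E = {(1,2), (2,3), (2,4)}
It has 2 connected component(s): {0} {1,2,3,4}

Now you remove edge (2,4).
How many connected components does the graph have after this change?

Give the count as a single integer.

Initial component count: 2
Remove (2,4): it was a bridge. Count increases: 2 -> 3.
  After removal, components: {0} {1,2,3} {4}
New component count: 3

Answer: 3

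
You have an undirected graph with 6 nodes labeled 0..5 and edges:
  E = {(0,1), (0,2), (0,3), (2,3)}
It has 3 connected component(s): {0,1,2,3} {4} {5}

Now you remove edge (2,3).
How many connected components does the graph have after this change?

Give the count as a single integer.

Initial component count: 3
Remove (2,3): not a bridge. Count unchanged: 3.
  After removal, components: {0,1,2,3} {4} {5}
New component count: 3

Answer: 3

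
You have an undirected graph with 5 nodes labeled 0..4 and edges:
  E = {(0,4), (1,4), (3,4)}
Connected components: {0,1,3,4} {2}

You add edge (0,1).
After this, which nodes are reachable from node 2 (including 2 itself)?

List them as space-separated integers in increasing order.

Before: nodes reachable from 2: {2}
Adding (0,1): both endpoints already in same component. Reachability from 2 unchanged.
After: nodes reachable from 2: {2}

Answer: 2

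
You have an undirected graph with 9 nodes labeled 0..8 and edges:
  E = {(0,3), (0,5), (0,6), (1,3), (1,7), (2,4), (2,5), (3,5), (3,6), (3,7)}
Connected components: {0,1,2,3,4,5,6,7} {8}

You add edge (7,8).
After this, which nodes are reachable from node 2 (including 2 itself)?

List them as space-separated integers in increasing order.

Before: nodes reachable from 2: {0,1,2,3,4,5,6,7}
Adding (7,8): merges 2's component with another. Reachability grows.
After: nodes reachable from 2: {0,1,2,3,4,5,6,7,8}

Answer: 0 1 2 3 4 5 6 7 8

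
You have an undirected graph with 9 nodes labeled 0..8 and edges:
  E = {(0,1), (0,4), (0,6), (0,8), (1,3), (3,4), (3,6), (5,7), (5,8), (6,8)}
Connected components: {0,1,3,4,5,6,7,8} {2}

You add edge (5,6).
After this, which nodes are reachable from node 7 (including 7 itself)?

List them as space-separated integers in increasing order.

Answer: 0 1 3 4 5 6 7 8

Derivation:
Before: nodes reachable from 7: {0,1,3,4,5,6,7,8}
Adding (5,6): both endpoints already in same component. Reachability from 7 unchanged.
After: nodes reachable from 7: {0,1,3,4,5,6,7,8}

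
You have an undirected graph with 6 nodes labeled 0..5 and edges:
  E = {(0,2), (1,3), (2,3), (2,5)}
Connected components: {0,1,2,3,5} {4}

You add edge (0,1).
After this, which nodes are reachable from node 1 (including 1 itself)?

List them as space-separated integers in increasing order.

Answer: 0 1 2 3 5

Derivation:
Before: nodes reachable from 1: {0,1,2,3,5}
Adding (0,1): both endpoints already in same component. Reachability from 1 unchanged.
After: nodes reachable from 1: {0,1,2,3,5}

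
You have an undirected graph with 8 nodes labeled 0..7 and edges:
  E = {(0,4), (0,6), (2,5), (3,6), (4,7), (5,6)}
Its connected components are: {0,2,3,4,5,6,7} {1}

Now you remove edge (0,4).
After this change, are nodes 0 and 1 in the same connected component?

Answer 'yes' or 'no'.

Initial components: {0,2,3,4,5,6,7} {1}
Removing edge (0,4): it was a bridge — component count 2 -> 3.
New components: {0,2,3,5,6} {1} {4,7}
Are 0 and 1 in the same component? no

Answer: no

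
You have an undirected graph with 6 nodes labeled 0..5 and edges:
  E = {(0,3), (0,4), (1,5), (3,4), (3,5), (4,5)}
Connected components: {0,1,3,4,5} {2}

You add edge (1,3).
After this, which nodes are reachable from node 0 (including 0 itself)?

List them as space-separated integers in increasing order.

Answer: 0 1 3 4 5

Derivation:
Before: nodes reachable from 0: {0,1,3,4,5}
Adding (1,3): both endpoints already in same component. Reachability from 0 unchanged.
After: nodes reachable from 0: {0,1,3,4,5}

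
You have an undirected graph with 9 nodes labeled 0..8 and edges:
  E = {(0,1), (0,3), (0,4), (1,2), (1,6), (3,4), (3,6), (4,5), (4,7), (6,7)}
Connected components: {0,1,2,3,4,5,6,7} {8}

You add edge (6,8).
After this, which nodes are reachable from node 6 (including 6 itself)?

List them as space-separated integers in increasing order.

Before: nodes reachable from 6: {0,1,2,3,4,5,6,7}
Adding (6,8): merges 6's component with another. Reachability grows.
After: nodes reachable from 6: {0,1,2,3,4,5,6,7,8}

Answer: 0 1 2 3 4 5 6 7 8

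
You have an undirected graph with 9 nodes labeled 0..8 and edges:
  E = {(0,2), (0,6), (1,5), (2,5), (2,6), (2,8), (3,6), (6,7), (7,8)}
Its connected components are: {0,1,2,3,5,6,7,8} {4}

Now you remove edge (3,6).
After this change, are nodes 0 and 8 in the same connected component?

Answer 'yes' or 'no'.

Answer: yes

Derivation:
Initial components: {0,1,2,3,5,6,7,8} {4}
Removing edge (3,6): it was a bridge — component count 2 -> 3.
New components: {0,1,2,5,6,7,8} {3} {4}
Are 0 and 8 in the same component? yes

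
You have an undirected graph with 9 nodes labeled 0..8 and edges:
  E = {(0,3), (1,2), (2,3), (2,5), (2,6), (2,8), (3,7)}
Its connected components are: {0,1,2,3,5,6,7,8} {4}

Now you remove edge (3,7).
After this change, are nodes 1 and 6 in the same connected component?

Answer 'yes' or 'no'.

Initial components: {0,1,2,3,5,6,7,8} {4}
Removing edge (3,7): it was a bridge — component count 2 -> 3.
New components: {0,1,2,3,5,6,8} {4} {7}
Are 1 and 6 in the same component? yes

Answer: yes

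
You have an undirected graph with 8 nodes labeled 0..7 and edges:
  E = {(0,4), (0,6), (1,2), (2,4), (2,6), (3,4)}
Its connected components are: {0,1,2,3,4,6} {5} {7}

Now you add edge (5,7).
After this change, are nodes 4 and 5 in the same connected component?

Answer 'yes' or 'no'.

Initial components: {0,1,2,3,4,6} {5} {7}
Adding edge (5,7): merges {5} and {7}.
New components: {0,1,2,3,4,6} {5,7}
Are 4 and 5 in the same component? no

Answer: no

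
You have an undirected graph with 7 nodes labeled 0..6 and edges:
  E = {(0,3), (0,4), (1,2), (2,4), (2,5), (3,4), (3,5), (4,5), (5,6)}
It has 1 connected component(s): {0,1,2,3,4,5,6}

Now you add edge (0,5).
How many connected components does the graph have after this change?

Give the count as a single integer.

Initial component count: 1
Add (0,5): endpoints already in same component. Count unchanged: 1.
New component count: 1

Answer: 1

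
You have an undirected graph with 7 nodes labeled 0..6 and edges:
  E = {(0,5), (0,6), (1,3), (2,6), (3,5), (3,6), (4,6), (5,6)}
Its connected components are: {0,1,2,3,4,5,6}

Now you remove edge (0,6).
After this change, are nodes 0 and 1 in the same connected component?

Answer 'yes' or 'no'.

Answer: yes

Derivation:
Initial components: {0,1,2,3,4,5,6}
Removing edge (0,6): not a bridge — component count unchanged at 1.
New components: {0,1,2,3,4,5,6}
Are 0 and 1 in the same component? yes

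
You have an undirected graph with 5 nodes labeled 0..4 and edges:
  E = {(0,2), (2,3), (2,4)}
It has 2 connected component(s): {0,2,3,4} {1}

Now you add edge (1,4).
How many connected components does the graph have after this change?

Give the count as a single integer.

Initial component count: 2
Add (1,4): merges two components. Count decreases: 2 -> 1.
New component count: 1

Answer: 1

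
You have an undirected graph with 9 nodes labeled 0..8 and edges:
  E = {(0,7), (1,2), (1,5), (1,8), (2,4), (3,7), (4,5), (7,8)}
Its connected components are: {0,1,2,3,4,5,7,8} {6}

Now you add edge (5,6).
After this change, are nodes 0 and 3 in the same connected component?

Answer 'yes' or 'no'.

Answer: yes

Derivation:
Initial components: {0,1,2,3,4,5,7,8} {6}
Adding edge (5,6): merges {0,1,2,3,4,5,7,8} and {6}.
New components: {0,1,2,3,4,5,6,7,8}
Are 0 and 3 in the same component? yes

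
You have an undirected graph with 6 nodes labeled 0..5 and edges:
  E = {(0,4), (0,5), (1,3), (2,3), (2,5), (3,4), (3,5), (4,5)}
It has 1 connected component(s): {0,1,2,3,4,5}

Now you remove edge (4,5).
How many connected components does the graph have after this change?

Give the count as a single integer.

Answer: 1

Derivation:
Initial component count: 1
Remove (4,5): not a bridge. Count unchanged: 1.
  After removal, components: {0,1,2,3,4,5}
New component count: 1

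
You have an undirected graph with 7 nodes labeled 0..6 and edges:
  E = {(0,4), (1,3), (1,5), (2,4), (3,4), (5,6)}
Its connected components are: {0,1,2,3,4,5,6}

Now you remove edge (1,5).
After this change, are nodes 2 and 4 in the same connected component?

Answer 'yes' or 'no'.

Initial components: {0,1,2,3,4,5,6}
Removing edge (1,5): it was a bridge — component count 1 -> 2.
New components: {0,1,2,3,4} {5,6}
Are 2 and 4 in the same component? yes

Answer: yes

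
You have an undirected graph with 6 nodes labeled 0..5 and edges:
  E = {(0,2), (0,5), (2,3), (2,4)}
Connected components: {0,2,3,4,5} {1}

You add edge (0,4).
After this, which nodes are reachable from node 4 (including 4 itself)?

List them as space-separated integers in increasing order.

Answer: 0 2 3 4 5

Derivation:
Before: nodes reachable from 4: {0,2,3,4,5}
Adding (0,4): both endpoints already in same component. Reachability from 4 unchanged.
After: nodes reachable from 4: {0,2,3,4,5}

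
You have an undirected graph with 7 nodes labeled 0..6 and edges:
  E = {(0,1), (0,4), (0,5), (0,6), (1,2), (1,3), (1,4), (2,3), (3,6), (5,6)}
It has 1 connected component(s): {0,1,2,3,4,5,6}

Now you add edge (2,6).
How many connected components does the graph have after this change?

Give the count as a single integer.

Answer: 1

Derivation:
Initial component count: 1
Add (2,6): endpoints already in same component. Count unchanged: 1.
New component count: 1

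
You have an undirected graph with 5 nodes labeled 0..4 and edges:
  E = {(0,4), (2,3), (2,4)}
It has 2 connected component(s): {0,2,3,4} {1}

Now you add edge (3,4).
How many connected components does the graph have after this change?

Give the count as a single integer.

Initial component count: 2
Add (3,4): endpoints already in same component. Count unchanged: 2.
New component count: 2

Answer: 2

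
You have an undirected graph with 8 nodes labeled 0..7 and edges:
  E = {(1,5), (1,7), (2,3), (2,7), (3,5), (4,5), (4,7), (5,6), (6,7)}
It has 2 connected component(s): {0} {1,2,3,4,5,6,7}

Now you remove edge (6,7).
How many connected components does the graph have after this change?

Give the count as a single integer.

Answer: 2

Derivation:
Initial component count: 2
Remove (6,7): not a bridge. Count unchanged: 2.
  After removal, components: {0} {1,2,3,4,5,6,7}
New component count: 2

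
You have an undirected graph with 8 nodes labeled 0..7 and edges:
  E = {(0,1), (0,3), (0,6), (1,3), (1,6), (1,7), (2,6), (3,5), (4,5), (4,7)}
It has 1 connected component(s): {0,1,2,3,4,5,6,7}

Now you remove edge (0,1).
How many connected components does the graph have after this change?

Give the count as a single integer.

Answer: 1

Derivation:
Initial component count: 1
Remove (0,1): not a bridge. Count unchanged: 1.
  After removal, components: {0,1,2,3,4,5,6,7}
New component count: 1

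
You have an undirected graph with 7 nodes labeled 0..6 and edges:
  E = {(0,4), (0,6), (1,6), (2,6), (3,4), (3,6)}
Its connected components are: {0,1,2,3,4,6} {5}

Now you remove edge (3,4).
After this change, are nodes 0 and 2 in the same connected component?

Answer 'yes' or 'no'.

Answer: yes

Derivation:
Initial components: {0,1,2,3,4,6} {5}
Removing edge (3,4): not a bridge — component count unchanged at 2.
New components: {0,1,2,3,4,6} {5}
Are 0 and 2 in the same component? yes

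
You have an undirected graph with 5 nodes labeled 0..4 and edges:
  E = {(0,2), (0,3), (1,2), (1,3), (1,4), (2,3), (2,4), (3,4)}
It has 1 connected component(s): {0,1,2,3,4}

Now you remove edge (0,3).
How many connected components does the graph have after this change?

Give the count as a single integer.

Answer: 1

Derivation:
Initial component count: 1
Remove (0,3): not a bridge. Count unchanged: 1.
  After removal, components: {0,1,2,3,4}
New component count: 1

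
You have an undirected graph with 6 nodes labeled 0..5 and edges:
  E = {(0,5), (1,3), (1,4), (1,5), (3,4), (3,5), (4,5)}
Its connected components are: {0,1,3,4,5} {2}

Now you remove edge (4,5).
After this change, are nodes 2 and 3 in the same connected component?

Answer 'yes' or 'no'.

Initial components: {0,1,3,4,5} {2}
Removing edge (4,5): not a bridge — component count unchanged at 2.
New components: {0,1,3,4,5} {2}
Are 2 and 3 in the same component? no

Answer: no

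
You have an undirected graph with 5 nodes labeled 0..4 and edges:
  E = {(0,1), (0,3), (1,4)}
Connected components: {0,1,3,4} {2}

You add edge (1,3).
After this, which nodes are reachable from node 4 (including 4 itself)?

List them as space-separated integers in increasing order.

Answer: 0 1 3 4

Derivation:
Before: nodes reachable from 4: {0,1,3,4}
Adding (1,3): both endpoints already in same component. Reachability from 4 unchanged.
After: nodes reachable from 4: {0,1,3,4}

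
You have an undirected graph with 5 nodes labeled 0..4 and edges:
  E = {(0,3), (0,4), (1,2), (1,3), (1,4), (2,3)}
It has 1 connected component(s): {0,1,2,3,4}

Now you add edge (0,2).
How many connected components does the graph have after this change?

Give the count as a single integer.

Initial component count: 1
Add (0,2): endpoints already in same component. Count unchanged: 1.
New component count: 1

Answer: 1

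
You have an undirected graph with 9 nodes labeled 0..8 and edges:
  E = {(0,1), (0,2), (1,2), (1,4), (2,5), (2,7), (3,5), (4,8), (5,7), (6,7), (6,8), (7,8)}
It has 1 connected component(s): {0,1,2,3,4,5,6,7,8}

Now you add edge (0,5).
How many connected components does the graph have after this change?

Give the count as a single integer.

Answer: 1

Derivation:
Initial component count: 1
Add (0,5): endpoints already in same component. Count unchanged: 1.
New component count: 1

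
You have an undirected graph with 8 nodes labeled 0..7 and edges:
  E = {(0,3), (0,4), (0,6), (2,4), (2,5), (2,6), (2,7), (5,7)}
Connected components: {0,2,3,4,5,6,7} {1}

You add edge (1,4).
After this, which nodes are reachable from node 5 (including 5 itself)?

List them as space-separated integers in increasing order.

Before: nodes reachable from 5: {0,2,3,4,5,6,7}
Adding (1,4): merges 5's component with another. Reachability grows.
After: nodes reachable from 5: {0,1,2,3,4,5,6,7}

Answer: 0 1 2 3 4 5 6 7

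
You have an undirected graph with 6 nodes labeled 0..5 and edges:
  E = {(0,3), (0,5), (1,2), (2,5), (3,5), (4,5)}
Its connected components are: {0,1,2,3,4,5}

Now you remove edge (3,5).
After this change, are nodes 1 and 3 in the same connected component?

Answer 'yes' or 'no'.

Initial components: {0,1,2,3,4,5}
Removing edge (3,5): not a bridge — component count unchanged at 1.
New components: {0,1,2,3,4,5}
Are 1 and 3 in the same component? yes

Answer: yes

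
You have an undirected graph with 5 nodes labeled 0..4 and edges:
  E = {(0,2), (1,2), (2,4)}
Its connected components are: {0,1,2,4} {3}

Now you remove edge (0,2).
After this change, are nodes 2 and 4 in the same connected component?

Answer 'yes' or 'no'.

Initial components: {0,1,2,4} {3}
Removing edge (0,2): it was a bridge — component count 2 -> 3.
New components: {0} {1,2,4} {3}
Are 2 and 4 in the same component? yes

Answer: yes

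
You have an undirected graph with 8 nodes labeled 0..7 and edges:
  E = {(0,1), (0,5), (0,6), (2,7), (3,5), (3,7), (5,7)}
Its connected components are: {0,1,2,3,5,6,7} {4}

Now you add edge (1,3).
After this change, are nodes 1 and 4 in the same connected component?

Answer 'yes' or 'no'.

Initial components: {0,1,2,3,5,6,7} {4}
Adding edge (1,3): both already in same component {0,1,2,3,5,6,7}. No change.
New components: {0,1,2,3,5,6,7} {4}
Are 1 and 4 in the same component? no

Answer: no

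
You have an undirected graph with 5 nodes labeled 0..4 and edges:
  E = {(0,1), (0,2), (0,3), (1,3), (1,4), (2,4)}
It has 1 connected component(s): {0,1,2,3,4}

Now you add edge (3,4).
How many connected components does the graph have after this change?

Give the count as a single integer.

Initial component count: 1
Add (3,4): endpoints already in same component. Count unchanged: 1.
New component count: 1

Answer: 1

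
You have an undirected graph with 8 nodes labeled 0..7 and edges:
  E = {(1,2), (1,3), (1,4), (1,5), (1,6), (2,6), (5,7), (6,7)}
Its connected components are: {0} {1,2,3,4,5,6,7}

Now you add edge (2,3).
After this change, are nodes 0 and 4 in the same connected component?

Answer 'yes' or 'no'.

Answer: no

Derivation:
Initial components: {0} {1,2,3,4,5,6,7}
Adding edge (2,3): both already in same component {1,2,3,4,5,6,7}. No change.
New components: {0} {1,2,3,4,5,6,7}
Are 0 and 4 in the same component? no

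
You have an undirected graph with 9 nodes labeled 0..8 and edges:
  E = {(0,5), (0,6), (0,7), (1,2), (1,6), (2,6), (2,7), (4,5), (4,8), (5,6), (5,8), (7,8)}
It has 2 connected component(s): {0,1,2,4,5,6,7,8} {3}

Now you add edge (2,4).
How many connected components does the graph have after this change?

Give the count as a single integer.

Initial component count: 2
Add (2,4): endpoints already in same component. Count unchanged: 2.
New component count: 2

Answer: 2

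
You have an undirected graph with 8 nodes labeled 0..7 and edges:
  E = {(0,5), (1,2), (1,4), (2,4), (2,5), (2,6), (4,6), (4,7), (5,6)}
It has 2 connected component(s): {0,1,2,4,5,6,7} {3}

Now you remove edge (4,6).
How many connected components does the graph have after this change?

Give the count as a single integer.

Initial component count: 2
Remove (4,6): not a bridge. Count unchanged: 2.
  After removal, components: {0,1,2,4,5,6,7} {3}
New component count: 2

Answer: 2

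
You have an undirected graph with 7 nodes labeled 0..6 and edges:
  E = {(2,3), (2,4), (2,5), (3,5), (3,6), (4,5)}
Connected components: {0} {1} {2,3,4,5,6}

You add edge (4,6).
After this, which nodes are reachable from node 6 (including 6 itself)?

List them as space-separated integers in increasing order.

Before: nodes reachable from 6: {2,3,4,5,6}
Adding (4,6): both endpoints already in same component. Reachability from 6 unchanged.
After: nodes reachable from 6: {2,3,4,5,6}

Answer: 2 3 4 5 6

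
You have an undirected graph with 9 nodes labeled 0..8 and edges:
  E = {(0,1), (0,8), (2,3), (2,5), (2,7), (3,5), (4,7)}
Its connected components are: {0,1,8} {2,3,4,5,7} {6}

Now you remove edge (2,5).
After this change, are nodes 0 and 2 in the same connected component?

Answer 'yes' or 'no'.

Answer: no

Derivation:
Initial components: {0,1,8} {2,3,4,5,7} {6}
Removing edge (2,5): not a bridge — component count unchanged at 3.
New components: {0,1,8} {2,3,4,5,7} {6}
Are 0 and 2 in the same component? no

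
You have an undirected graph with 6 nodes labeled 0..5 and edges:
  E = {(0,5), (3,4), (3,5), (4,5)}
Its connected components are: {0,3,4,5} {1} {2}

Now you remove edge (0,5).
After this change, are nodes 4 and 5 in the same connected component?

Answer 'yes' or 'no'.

Initial components: {0,3,4,5} {1} {2}
Removing edge (0,5): it was a bridge — component count 3 -> 4.
New components: {0} {1} {2} {3,4,5}
Are 4 and 5 in the same component? yes

Answer: yes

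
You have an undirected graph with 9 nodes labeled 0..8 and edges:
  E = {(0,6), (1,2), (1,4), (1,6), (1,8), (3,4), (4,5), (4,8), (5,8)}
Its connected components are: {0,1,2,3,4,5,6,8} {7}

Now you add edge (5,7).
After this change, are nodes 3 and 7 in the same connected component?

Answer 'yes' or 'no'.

Initial components: {0,1,2,3,4,5,6,8} {7}
Adding edge (5,7): merges {0,1,2,3,4,5,6,8} and {7}.
New components: {0,1,2,3,4,5,6,7,8}
Are 3 and 7 in the same component? yes

Answer: yes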